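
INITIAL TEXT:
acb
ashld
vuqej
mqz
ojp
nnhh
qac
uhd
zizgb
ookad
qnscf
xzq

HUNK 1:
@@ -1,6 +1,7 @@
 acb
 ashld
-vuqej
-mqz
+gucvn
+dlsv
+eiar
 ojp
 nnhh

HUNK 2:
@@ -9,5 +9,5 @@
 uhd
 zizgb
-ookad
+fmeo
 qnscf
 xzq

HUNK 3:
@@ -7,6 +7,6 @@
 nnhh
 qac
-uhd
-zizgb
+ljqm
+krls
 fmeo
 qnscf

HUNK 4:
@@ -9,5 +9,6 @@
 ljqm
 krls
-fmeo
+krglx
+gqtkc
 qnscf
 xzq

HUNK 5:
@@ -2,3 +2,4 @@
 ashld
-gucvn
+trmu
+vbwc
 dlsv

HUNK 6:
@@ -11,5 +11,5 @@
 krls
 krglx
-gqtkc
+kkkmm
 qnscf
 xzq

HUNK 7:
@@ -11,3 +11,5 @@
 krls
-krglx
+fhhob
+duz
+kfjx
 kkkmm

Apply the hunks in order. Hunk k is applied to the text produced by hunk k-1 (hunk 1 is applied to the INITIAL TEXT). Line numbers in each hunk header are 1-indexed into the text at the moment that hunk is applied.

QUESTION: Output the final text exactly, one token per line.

Answer: acb
ashld
trmu
vbwc
dlsv
eiar
ojp
nnhh
qac
ljqm
krls
fhhob
duz
kfjx
kkkmm
qnscf
xzq

Derivation:
Hunk 1: at line 1 remove [vuqej,mqz] add [gucvn,dlsv,eiar] -> 13 lines: acb ashld gucvn dlsv eiar ojp nnhh qac uhd zizgb ookad qnscf xzq
Hunk 2: at line 9 remove [ookad] add [fmeo] -> 13 lines: acb ashld gucvn dlsv eiar ojp nnhh qac uhd zizgb fmeo qnscf xzq
Hunk 3: at line 7 remove [uhd,zizgb] add [ljqm,krls] -> 13 lines: acb ashld gucvn dlsv eiar ojp nnhh qac ljqm krls fmeo qnscf xzq
Hunk 4: at line 9 remove [fmeo] add [krglx,gqtkc] -> 14 lines: acb ashld gucvn dlsv eiar ojp nnhh qac ljqm krls krglx gqtkc qnscf xzq
Hunk 5: at line 2 remove [gucvn] add [trmu,vbwc] -> 15 lines: acb ashld trmu vbwc dlsv eiar ojp nnhh qac ljqm krls krglx gqtkc qnscf xzq
Hunk 6: at line 11 remove [gqtkc] add [kkkmm] -> 15 lines: acb ashld trmu vbwc dlsv eiar ojp nnhh qac ljqm krls krglx kkkmm qnscf xzq
Hunk 7: at line 11 remove [krglx] add [fhhob,duz,kfjx] -> 17 lines: acb ashld trmu vbwc dlsv eiar ojp nnhh qac ljqm krls fhhob duz kfjx kkkmm qnscf xzq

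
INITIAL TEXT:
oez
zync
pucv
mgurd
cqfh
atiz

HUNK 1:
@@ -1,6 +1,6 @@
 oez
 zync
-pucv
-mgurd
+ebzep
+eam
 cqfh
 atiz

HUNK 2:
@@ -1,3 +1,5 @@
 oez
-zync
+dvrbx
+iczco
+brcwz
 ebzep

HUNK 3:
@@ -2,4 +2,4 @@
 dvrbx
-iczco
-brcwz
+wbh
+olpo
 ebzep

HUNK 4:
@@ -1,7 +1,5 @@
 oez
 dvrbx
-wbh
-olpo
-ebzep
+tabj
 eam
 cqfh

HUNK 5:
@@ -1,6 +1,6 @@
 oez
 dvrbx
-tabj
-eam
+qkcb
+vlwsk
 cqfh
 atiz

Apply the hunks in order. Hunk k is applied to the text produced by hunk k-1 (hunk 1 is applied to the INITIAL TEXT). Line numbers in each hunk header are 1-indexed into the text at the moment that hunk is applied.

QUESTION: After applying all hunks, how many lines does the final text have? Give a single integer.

Hunk 1: at line 1 remove [pucv,mgurd] add [ebzep,eam] -> 6 lines: oez zync ebzep eam cqfh atiz
Hunk 2: at line 1 remove [zync] add [dvrbx,iczco,brcwz] -> 8 lines: oez dvrbx iczco brcwz ebzep eam cqfh atiz
Hunk 3: at line 2 remove [iczco,brcwz] add [wbh,olpo] -> 8 lines: oez dvrbx wbh olpo ebzep eam cqfh atiz
Hunk 4: at line 1 remove [wbh,olpo,ebzep] add [tabj] -> 6 lines: oez dvrbx tabj eam cqfh atiz
Hunk 5: at line 1 remove [tabj,eam] add [qkcb,vlwsk] -> 6 lines: oez dvrbx qkcb vlwsk cqfh atiz
Final line count: 6

Answer: 6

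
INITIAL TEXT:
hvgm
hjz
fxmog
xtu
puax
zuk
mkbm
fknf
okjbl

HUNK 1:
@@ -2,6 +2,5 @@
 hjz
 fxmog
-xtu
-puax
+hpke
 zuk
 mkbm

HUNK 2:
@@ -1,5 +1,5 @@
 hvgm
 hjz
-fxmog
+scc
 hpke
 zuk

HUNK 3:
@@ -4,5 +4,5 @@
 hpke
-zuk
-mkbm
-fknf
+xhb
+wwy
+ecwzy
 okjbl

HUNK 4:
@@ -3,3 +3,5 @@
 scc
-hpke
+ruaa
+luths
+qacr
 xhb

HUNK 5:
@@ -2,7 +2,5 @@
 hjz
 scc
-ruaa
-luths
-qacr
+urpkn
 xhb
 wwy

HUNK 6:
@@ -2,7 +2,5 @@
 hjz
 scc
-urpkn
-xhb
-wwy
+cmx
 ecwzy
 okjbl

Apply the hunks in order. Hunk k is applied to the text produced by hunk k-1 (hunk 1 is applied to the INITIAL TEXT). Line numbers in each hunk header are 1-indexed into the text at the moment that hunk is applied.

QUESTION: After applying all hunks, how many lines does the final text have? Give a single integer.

Answer: 6

Derivation:
Hunk 1: at line 2 remove [xtu,puax] add [hpke] -> 8 lines: hvgm hjz fxmog hpke zuk mkbm fknf okjbl
Hunk 2: at line 1 remove [fxmog] add [scc] -> 8 lines: hvgm hjz scc hpke zuk mkbm fknf okjbl
Hunk 3: at line 4 remove [zuk,mkbm,fknf] add [xhb,wwy,ecwzy] -> 8 lines: hvgm hjz scc hpke xhb wwy ecwzy okjbl
Hunk 4: at line 3 remove [hpke] add [ruaa,luths,qacr] -> 10 lines: hvgm hjz scc ruaa luths qacr xhb wwy ecwzy okjbl
Hunk 5: at line 2 remove [ruaa,luths,qacr] add [urpkn] -> 8 lines: hvgm hjz scc urpkn xhb wwy ecwzy okjbl
Hunk 6: at line 2 remove [urpkn,xhb,wwy] add [cmx] -> 6 lines: hvgm hjz scc cmx ecwzy okjbl
Final line count: 6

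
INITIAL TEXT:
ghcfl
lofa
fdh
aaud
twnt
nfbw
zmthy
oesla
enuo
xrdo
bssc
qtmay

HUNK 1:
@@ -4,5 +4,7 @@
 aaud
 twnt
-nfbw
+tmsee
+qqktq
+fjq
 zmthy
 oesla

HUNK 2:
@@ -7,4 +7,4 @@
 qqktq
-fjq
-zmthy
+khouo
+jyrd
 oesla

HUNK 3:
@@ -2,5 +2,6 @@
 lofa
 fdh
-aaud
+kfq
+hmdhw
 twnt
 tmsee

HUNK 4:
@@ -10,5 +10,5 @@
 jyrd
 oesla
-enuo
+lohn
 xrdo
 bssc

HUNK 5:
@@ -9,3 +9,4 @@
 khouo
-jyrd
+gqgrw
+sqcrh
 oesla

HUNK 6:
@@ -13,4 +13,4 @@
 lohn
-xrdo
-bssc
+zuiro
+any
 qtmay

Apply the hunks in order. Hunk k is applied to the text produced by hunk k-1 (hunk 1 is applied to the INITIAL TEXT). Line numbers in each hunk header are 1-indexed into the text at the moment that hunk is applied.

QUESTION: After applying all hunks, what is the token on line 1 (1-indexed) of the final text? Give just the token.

Answer: ghcfl

Derivation:
Hunk 1: at line 4 remove [nfbw] add [tmsee,qqktq,fjq] -> 14 lines: ghcfl lofa fdh aaud twnt tmsee qqktq fjq zmthy oesla enuo xrdo bssc qtmay
Hunk 2: at line 7 remove [fjq,zmthy] add [khouo,jyrd] -> 14 lines: ghcfl lofa fdh aaud twnt tmsee qqktq khouo jyrd oesla enuo xrdo bssc qtmay
Hunk 3: at line 2 remove [aaud] add [kfq,hmdhw] -> 15 lines: ghcfl lofa fdh kfq hmdhw twnt tmsee qqktq khouo jyrd oesla enuo xrdo bssc qtmay
Hunk 4: at line 10 remove [enuo] add [lohn] -> 15 lines: ghcfl lofa fdh kfq hmdhw twnt tmsee qqktq khouo jyrd oesla lohn xrdo bssc qtmay
Hunk 5: at line 9 remove [jyrd] add [gqgrw,sqcrh] -> 16 lines: ghcfl lofa fdh kfq hmdhw twnt tmsee qqktq khouo gqgrw sqcrh oesla lohn xrdo bssc qtmay
Hunk 6: at line 13 remove [xrdo,bssc] add [zuiro,any] -> 16 lines: ghcfl lofa fdh kfq hmdhw twnt tmsee qqktq khouo gqgrw sqcrh oesla lohn zuiro any qtmay
Final line 1: ghcfl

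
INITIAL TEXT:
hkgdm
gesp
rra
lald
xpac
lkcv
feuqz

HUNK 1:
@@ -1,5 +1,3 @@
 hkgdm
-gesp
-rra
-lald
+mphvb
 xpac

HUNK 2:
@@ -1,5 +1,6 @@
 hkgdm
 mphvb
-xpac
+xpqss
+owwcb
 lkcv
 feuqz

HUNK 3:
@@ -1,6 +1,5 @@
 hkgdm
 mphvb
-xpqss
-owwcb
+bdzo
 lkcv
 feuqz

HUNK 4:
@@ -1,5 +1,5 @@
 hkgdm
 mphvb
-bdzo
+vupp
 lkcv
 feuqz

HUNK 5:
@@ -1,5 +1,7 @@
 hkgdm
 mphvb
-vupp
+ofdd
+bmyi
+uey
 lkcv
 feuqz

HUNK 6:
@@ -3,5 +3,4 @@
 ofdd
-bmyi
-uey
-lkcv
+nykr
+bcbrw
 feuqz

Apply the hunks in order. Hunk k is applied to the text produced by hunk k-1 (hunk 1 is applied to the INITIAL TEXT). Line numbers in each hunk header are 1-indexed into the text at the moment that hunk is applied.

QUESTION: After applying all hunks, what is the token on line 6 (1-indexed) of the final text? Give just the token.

Hunk 1: at line 1 remove [gesp,rra,lald] add [mphvb] -> 5 lines: hkgdm mphvb xpac lkcv feuqz
Hunk 2: at line 1 remove [xpac] add [xpqss,owwcb] -> 6 lines: hkgdm mphvb xpqss owwcb lkcv feuqz
Hunk 3: at line 1 remove [xpqss,owwcb] add [bdzo] -> 5 lines: hkgdm mphvb bdzo lkcv feuqz
Hunk 4: at line 1 remove [bdzo] add [vupp] -> 5 lines: hkgdm mphvb vupp lkcv feuqz
Hunk 5: at line 1 remove [vupp] add [ofdd,bmyi,uey] -> 7 lines: hkgdm mphvb ofdd bmyi uey lkcv feuqz
Hunk 6: at line 3 remove [bmyi,uey,lkcv] add [nykr,bcbrw] -> 6 lines: hkgdm mphvb ofdd nykr bcbrw feuqz
Final line 6: feuqz

Answer: feuqz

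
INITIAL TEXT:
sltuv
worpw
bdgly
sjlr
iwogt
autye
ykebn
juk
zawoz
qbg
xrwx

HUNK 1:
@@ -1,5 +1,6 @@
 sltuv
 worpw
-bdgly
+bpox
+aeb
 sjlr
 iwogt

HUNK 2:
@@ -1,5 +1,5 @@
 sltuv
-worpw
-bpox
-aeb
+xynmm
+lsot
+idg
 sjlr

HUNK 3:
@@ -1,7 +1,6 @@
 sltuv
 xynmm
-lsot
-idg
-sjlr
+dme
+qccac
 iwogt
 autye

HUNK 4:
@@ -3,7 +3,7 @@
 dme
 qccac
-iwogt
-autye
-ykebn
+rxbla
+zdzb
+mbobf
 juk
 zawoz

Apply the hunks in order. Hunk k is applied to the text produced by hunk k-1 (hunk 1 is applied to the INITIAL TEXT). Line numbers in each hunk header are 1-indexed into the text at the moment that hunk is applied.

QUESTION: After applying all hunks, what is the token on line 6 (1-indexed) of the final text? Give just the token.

Answer: zdzb

Derivation:
Hunk 1: at line 1 remove [bdgly] add [bpox,aeb] -> 12 lines: sltuv worpw bpox aeb sjlr iwogt autye ykebn juk zawoz qbg xrwx
Hunk 2: at line 1 remove [worpw,bpox,aeb] add [xynmm,lsot,idg] -> 12 lines: sltuv xynmm lsot idg sjlr iwogt autye ykebn juk zawoz qbg xrwx
Hunk 3: at line 1 remove [lsot,idg,sjlr] add [dme,qccac] -> 11 lines: sltuv xynmm dme qccac iwogt autye ykebn juk zawoz qbg xrwx
Hunk 4: at line 3 remove [iwogt,autye,ykebn] add [rxbla,zdzb,mbobf] -> 11 lines: sltuv xynmm dme qccac rxbla zdzb mbobf juk zawoz qbg xrwx
Final line 6: zdzb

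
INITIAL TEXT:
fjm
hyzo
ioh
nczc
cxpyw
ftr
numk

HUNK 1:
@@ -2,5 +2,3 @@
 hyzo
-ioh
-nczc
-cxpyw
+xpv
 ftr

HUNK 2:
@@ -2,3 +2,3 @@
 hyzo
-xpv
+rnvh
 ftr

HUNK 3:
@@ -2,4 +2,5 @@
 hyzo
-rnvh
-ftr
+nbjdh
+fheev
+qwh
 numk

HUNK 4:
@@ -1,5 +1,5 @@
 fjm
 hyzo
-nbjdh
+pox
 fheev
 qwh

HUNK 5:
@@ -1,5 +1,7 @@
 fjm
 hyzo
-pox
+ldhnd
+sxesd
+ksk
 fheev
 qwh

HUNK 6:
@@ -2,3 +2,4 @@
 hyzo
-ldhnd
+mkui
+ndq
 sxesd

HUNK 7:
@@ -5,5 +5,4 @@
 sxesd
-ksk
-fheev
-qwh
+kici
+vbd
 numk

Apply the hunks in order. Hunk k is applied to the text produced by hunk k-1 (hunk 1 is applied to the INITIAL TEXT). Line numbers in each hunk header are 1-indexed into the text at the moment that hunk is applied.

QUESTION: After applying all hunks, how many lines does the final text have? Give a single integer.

Answer: 8

Derivation:
Hunk 1: at line 2 remove [ioh,nczc,cxpyw] add [xpv] -> 5 lines: fjm hyzo xpv ftr numk
Hunk 2: at line 2 remove [xpv] add [rnvh] -> 5 lines: fjm hyzo rnvh ftr numk
Hunk 3: at line 2 remove [rnvh,ftr] add [nbjdh,fheev,qwh] -> 6 lines: fjm hyzo nbjdh fheev qwh numk
Hunk 4: at line 1 remove [nbjdh] add [pox] -> 6 lines: fjm hyzo pox fheev qwh numk
Hunk 5: at line 1 remove [pox] add [ldhnd,sxesd,ksk] -> 8 lines: fjm hyzo ldhnd sxesd ksk fheev qwh numk
Hunk 6: at line 2 remove [ldhnd] add [mkui,ndq] -> 9 lines: fjm hyzo mkui ndq sxesd ksk fheev qwh numk
Hunk 7: at line 5 remove [ksk,fheev,qwh] add [kici,vbd] -> 8 lines: fjm hyzo mkui ndq sxesd kici vbd numk
Final line count: 8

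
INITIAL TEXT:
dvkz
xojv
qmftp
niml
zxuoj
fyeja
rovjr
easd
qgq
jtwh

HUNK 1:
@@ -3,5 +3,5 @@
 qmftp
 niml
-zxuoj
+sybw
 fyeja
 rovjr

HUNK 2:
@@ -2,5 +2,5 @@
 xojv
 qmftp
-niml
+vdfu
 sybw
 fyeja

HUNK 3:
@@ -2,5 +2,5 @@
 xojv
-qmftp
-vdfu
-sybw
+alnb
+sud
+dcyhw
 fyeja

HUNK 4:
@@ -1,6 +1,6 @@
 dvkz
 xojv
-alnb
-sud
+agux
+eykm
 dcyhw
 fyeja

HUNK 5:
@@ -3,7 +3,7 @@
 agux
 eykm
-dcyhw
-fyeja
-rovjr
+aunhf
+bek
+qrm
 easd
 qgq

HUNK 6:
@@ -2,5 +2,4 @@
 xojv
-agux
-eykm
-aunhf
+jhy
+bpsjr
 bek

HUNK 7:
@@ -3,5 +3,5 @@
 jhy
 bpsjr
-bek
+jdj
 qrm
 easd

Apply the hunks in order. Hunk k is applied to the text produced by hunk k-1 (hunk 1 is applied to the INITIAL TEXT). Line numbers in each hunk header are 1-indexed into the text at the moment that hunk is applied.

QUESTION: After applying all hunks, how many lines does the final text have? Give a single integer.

Answer: 9

Derivation:
Hunk 1: at line 3 remove [zxuoj] add [sybw] -> 10 lines: dvkz xojv qmftp niml sybw fyeja rovjr easd qgq jtwh
Hunk 2: at line 2 remove [niml] add [vdfu] -> 10 lines: dvkz xojv qmftp vdfu sybw fyeja rovjr easd qgq jtwh
Hunk 3: at line 2 remove [qmftp,vdfu,sybw] add [alnb,sud,dcyhw] -> 10 lines: dvkz xojv alnb sud dcyhw fyeja rovjr easd qgq jtwh
Hunk 4: at line 1 remove [alnb,sud] add [agux,eykm] -> 10 lines: dvkz xojv agux eykm dcyhw fyeja rovjr easd qgq jtwh
Hunk 5: at line 3 remove [dcyhw,fyeja,rovjr] add [aunhf,bek,qrm] -> 10 lines: dvkz xojv agux eykm aunhf bek qrm easd qgq jtwh
Hunk 6: at line 2 remove [agux,eykm,aunhf] add [jhy,bpsjr] -> 9 lines: dvkz xojv jhy bpsjr bek qrm easd qgq jtwh
Hunk 7: at line 3 remove [bek] add [jdj] -> 9 lines: dvkz xojv jhy bpsjr jdj qrm easd qgq jtwh
Final line count: 9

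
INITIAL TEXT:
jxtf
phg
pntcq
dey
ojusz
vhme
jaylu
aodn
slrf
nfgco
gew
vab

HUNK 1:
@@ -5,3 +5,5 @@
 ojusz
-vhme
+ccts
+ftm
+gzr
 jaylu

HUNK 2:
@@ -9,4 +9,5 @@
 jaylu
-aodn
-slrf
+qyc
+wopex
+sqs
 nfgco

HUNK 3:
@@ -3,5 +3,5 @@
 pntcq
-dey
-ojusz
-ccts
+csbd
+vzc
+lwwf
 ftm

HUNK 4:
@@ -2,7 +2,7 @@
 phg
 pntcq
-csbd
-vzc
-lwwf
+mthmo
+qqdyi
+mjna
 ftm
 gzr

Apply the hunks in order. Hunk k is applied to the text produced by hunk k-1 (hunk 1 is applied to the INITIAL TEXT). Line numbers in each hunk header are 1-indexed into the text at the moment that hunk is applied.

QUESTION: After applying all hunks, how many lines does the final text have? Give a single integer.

Answer: 15

Derivation:
Hunk 1: at line 5 remove [vhme] add [ccts,ftm,gzr] -> 14 lines: jxtf phg pntcq dey ojusz ccts ftm gzr jaylu aodn slrf nfgco gew vab
Hunk 2: at line 9 remove [aodn,slrf] add [qyc,wopex,sqs] -> 15 lines: jxtf phg pntcq dey ojusz ccts ftm gzr jaylu qyc wopex sqs nfgco gew vab
Hunk 3: at line 3 remove [dey,ojusz,ccts] add [csbd,vzc,lwwf] -> 15 lines: jxtf phg pntcq csbd vzc lwwf ftm gzr jaylu qyc wopex sqs nfgco gew vab
Hunk 4: at line 2 remove [csbd,vzc,lwwf] add [mthmo,qqdyi,mjna] -> 15 lines: jxtf phg pntcq mthmo qqdyi mjna ftm gzr jaylu qyc wopex sqs nfgco gew vab
Final line count: 15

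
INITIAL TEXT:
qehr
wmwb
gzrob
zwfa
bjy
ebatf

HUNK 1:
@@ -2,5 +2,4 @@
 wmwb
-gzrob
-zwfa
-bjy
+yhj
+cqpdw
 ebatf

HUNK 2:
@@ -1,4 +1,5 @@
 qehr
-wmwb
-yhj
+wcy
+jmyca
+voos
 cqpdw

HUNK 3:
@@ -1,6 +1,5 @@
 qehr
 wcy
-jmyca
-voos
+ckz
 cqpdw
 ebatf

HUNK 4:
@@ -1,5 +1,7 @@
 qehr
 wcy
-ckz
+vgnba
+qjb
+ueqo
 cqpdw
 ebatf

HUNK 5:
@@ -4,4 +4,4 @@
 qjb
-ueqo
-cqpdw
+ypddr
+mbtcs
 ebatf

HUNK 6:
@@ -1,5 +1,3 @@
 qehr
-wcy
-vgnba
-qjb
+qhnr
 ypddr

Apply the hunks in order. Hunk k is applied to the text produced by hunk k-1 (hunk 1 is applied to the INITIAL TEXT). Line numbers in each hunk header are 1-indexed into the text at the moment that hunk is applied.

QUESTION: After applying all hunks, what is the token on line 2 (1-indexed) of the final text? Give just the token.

Hunk 1: at line 2 remove [gzrob,zwfa,bjy] add [yhj,cqpdw] -> 5 lines: qehr wmwb yhj cqpdw ebatf
Hunk 2: at line 1 remove [wmwb,yhj] add [wcy,jmyca,voos] -> 6 lines: qehr wcy jmyca voos cqpdw ebatf
Hunk 3: at line 1 remove [jmyca,voos] add [ckz] -> 5 lines: qehr wcy ckz cqpdw ebatf
Hunk 4: at line 1 remove [ckz] add [vgnba,qjb,ueqo] -> 7 lines: qehr wcy vgnba qjb ueqo cqpdw ebatf
Hunk 5: at line 4 remove [ueqo,cqpdw] add [ypddr,mbtcs] -> 7 lines: qehr wcy vgnba qjb ypddr mbtcs ebatf
Hunk 6: at line 1 remove [wcy,vgnba,qjb] add [qhnr] -> 5 lines: qehr qhnr ypddr mbtcs ebatf
Final line 2: qhnr

Answer: qhnr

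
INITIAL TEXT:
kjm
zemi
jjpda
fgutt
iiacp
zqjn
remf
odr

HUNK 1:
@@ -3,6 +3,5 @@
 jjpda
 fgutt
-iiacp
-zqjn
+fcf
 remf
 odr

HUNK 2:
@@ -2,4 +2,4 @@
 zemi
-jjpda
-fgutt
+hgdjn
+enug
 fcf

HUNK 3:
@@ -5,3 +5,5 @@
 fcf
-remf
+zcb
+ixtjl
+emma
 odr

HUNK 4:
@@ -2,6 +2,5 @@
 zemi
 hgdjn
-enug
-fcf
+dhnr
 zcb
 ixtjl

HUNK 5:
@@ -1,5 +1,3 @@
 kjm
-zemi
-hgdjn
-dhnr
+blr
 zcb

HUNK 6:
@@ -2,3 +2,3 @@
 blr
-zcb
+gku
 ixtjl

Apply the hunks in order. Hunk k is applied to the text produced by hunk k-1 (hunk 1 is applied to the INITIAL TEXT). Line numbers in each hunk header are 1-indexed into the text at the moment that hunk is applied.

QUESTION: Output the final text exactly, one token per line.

Hunk 1: at line 3 remove [iiacp,zqjn] add [fcf] -> 7 lines: kjm zemi jjpda fgutt fcf remf odr
Hunk 2: at line 2 remove [jjpda,fgutt] add [hgdjn,enug] -> 7 lines: kjm zemi hgdjn enug fcf remf odr
Hunk 3: at line 5 remove [remf] add [zcb,ixtjl,emma] -> 9 lines: kjm zemi hgdjn enug fcf zcb ixtjl emma odr
Hunk 4: at line 2 remove [enug,fcf] add [dhnr] -> 8 lines: kjm zemi hgdjn dhnr zcb ixtjl emma odr
Hunk 5: at line 1 remove [zemi,hgdjn,dhnr] add [blr] -> 6 lines: kjm blr zcb ixtjl emma odr
Hunk 6: at line 2 remove [zcb] add [gku] -> 6 lines: kjm blr gku ixtjl emma odr

Answer: kjm
blr
gku
ixtjl
emma
odr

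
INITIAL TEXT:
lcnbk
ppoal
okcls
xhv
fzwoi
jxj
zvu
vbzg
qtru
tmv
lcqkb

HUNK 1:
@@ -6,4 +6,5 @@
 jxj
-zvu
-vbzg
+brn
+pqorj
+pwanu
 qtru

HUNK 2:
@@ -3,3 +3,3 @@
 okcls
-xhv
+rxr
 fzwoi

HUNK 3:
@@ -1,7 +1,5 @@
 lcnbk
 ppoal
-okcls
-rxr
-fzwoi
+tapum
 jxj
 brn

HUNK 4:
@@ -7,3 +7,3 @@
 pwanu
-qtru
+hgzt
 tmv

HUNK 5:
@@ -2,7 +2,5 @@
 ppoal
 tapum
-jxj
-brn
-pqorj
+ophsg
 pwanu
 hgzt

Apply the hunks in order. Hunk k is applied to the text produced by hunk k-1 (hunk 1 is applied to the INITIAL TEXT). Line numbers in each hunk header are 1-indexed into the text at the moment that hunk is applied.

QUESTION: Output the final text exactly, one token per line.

Hunk 1: at line 6 remove [zvu,vbzg] add [brn,pqorj,pwanu] -> 12 lines: lcnbk ppoal okcls xhv fzwoi jxj brn pqorj pwanu qtru tmv lcqkb
Hunk 2: at line 3 remove [xhv] add [rxr] -> 12 lines: lcnbk ppoal okcls rxr fzwoi jxj brn pqorj pwanu qtru tmv lcqkb
Hunk 3: at line 1 remove [okcls,rxr,fzwoi] add [tapum] -> 10 lines: lcnbk ppoal tapum jxj brn pqorj pwanu qtru tmv lcqkb
Hunk 4: at line 7 remove [qtru] add [hgzt] -> 10 lines: lcnbk ppoal tapum jxj brn pqorj pwanu hgzt tmv lcqkb
Hunk 5: at line 2 remove [jxj,brn,pqorj] add [ophsg] -> 8 lines: lcnbk ppoal tapum ophsg pwanu hgzt tmv lcqkb

Answer: lcnbk
ppoal
tapum
ophsg
pwanu
hgzt
tmv
lcqkb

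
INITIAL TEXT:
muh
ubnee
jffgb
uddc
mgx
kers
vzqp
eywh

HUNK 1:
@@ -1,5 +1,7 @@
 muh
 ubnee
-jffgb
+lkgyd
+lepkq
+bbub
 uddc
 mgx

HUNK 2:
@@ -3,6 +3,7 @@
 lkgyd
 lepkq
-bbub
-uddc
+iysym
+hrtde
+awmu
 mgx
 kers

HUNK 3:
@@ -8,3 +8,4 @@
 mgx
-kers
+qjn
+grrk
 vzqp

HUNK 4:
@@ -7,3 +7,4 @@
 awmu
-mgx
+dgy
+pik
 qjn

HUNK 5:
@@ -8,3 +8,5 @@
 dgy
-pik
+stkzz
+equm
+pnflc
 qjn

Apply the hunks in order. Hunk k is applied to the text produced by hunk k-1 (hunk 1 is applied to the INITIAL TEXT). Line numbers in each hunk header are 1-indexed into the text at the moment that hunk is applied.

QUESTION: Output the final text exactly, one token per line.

Hunk 1: at line 1 remove [jffgb] add [lkgyd,lepkq,bbub] -> 10 lines: muh ubnee lkgyd lepkq bbub uddc mgx kers vzqp eywh
Hunk 2: at line 3 remove [bbub,uddc] add [iysym,hrtde,awmu] -> 11 lines: muh ubnee lkgyd lepkq iysym hrtde awmu mgx kers vzqp eywh
Hunk 3: at line 8 remove [kers] add [qjn,grrk] -> 12 lines: muh ubnee lkgyd lepkq iysym hrtde awmu mgx qjn grrk vzqp eywh
Hunk 4: at line 7 remove [mgx] add [dgy,pik] -> 13 lines: muh ubnee lkgyd lepkq iysym hrtde awmu dgy pik qjn grrk vzqp eywh
Hunk 5: at line 8 remove [pik] add [stkzz,equm,pnflc] -> 15 lines: muh ubnee lkgyd lepkq iysym hrtde awmu dgy stkzz equm pnflc qjn grrk vzqp eywh

Answer: muh
ubnee
lkgyd
lepkq
iysym
hrtde
awmu
dgy
stkzz
equm
pnflc
qjn
grrk
vzqp
eywh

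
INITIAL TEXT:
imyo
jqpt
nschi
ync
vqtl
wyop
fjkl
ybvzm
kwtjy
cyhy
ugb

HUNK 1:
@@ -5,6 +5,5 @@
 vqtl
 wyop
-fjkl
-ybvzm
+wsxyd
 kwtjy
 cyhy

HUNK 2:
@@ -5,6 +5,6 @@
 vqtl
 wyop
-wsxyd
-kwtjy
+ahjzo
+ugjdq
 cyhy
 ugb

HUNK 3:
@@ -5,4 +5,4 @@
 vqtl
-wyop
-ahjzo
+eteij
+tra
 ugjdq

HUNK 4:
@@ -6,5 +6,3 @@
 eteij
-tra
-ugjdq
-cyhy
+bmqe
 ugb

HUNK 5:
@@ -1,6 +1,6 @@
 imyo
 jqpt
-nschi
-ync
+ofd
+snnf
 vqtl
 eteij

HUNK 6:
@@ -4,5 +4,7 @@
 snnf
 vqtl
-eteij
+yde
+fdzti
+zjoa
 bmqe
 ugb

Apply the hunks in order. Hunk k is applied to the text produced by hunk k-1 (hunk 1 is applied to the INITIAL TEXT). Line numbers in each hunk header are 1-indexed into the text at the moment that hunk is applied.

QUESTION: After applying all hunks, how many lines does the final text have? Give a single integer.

Answer: 10

Derivation:
Hunk 1: at line 5 remove [fjkl,ybvzm] add [wsxyd] -> 10 lines: imyo jqpt nschi ync vqtl wyop wsxyd kwtjy cyhy ugb
Hunk 2: at line 5 remove [wsxyd,kwtjy] add [ahjzo,ugjdq] -> 10 lines: imyo jqpt nschi ync vqtl wyop ahjzo ugjdq cyhy ugb
Hunk 3: at line 5 remove [wyop,ahjzo] add [eteij,tra] -> 10 lines: imyo jqpt nschi ync vqtl eteij tra ugjdq cyhy ugb
Hunk 4: at line 6 remove [tra,ugjdq,cyhy] add [bmqe] -> 8 lines: imyo jqpt nschi ync vqtl eteij bmqe ugb
Hunk 5: at line 1 remove [nschi,ync] add [ofd,snnf] -> 8 lines: imyo jqpt ofd snnf vqtl eteij bmqe ugb
Hunk 6: at line 4 remove [eteij] add [yde,fdzti,zjoa] -> 10 lines: imyo jqpt ofd snnf vqtl yde fdzti zjoa bmqe ugb
Final line count: 10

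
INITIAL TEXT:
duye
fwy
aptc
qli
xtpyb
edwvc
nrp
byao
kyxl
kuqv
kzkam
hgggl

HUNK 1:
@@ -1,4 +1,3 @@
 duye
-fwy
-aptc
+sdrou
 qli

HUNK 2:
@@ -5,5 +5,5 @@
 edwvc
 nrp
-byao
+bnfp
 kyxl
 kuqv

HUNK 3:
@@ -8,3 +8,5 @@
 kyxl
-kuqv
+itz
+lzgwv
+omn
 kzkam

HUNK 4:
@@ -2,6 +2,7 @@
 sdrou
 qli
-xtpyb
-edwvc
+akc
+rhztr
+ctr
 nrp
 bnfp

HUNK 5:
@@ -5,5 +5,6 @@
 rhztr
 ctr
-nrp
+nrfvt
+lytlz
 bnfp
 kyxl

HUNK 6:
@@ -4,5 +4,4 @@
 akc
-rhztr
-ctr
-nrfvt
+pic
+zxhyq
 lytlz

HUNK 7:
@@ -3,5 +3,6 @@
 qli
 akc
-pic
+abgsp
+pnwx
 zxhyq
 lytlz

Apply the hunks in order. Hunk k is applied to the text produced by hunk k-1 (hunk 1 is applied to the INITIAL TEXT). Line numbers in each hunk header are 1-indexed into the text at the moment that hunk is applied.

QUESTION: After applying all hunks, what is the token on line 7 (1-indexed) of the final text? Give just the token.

Answer: zxhyq

Derivation:
Hunk 1: at line 1 remove [fwy,aptc] add [sdrou] -> 11 lines: duye sdrou qli xtpyb edwvc nrp byao kyxl kuqv kzkam hgggl
Hunk 2: at line 5 remove [byao] add [bnfp] -> 11 lines: duye sdrou qli xtpyb edwvc nrp bnfp kyxl kuqv kzkam hgggl
Hunk 3: at line 8 remove [kuqv] add [itz,lzgwv,omn] -> 13 lines: duye sdrou qli xtpyb edwvc nrp bnfp kyxl itz lzgwv omn kzkam hgggl
Hunk 4: at line 2 remove [xtpyb,edwvc] add [akc,rhztr,ctr] -> 14 lines: duye sdrou qli akc rhztr ctr nrp bnfp kyxl itz lzgwv omn kzkam hgggl
Hunk 5: at line 5 remove [nrp] add [nrfvt,lytlz] -> 15 lines: duye sdrou qli akc rhztr ctr nrfvt lytlz bnfp kyxl itz lzgwv omn kzkam hgggl
Hunk 6: at line 4 remove [rhztr,ctr,nrfvt] add [pic,zxhyq] -> 14 lines: duye sdrou qli akc pic zxhyq lytlz bnfp kyxl itz lzgwv omn kzkam hgggl
Hunk 7: at line 3 remove [pic] add [abgsp,pnwx] -> 15 lines: duye sdrou qli akc abgsp pnwx zxhyq lytlz bnfp kyxl itz lzgwv omn kzkam hgggl
Final line 7: zxhyq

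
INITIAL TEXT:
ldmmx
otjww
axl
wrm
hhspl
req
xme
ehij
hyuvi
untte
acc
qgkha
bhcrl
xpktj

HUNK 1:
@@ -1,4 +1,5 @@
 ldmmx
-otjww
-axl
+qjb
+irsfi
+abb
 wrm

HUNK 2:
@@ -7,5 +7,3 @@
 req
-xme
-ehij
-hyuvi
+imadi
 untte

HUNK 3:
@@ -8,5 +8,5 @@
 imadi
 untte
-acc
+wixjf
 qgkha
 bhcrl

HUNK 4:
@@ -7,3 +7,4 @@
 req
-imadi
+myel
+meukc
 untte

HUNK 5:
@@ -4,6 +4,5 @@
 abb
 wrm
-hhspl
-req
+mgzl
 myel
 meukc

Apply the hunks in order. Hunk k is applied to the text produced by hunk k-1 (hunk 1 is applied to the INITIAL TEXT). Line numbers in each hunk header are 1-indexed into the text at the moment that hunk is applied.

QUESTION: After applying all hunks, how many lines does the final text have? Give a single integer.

Hunk 1: at line 1 remove [otjww,axl] add [qjb,irsfi,abb] -> 15 lines: ldmmx qjb irsfi abb wrm hhspl req xme ehij hyuvi untte acc qgkha bhcrl xpktj
Hunk 2: at line 7 remove [xme,ehij,hyuvi] add [imadi] -> 13 lines: ldmmx qjb irsfi abb wrm hhspl req imadi untte acc qgkha bhcrl xpktj
Hunk 3: at line 8 remove [acc] add [wixjf] -> 13 lines: ldmmx qjb irsfi abb wrm hhspl req imadi untte wixjf qgkha bhcrl xpktj
Hunk 4: at line 7 remove [imadi] add [myel,meukc] -> 14 lines: ldmmx qjb irsfi abb wrm hhspl req myel meukc untte wixjf qgkha bhcrl xpktj
Hunk 5: at line 4 remove [hhspl,req] add [mgzl] -> 13 lines: ldmmx qjb irsfi abb wrm mgzl myel meukc untte wixjf qgkha bhcrl xpktj
Final line count: 13

Answer: 13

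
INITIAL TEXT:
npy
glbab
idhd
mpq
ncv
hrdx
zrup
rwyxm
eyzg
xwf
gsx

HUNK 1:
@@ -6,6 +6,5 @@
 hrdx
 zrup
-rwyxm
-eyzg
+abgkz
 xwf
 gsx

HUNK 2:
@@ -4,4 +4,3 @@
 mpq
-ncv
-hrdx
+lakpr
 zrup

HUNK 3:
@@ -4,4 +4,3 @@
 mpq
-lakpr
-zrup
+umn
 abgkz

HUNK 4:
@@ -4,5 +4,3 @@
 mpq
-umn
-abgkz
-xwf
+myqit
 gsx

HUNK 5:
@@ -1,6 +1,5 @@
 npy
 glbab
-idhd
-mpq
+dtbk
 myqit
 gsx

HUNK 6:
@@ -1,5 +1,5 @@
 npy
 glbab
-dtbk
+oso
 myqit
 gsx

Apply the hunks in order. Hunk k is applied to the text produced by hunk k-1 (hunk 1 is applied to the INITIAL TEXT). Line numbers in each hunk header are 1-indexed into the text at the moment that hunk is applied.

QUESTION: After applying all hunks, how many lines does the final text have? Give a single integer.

Hunk 1: at line 6 remove [rwyxm,eyzg] add [abgkz] -> 10 lines: npy glbab idhd mpq ncv hrdx zrup abgkz xwf gsx
Hunk 2: at line 4 remove [ncv,hrdx] add [lakpr] -> 9 lines: npy glbab idhd mpq lakpr zrup abgkz xwf gsx
Hunk 3: at line 4 remove [lakpr,zrup] add [umn] -> 8 lines: npy glbab idhd mpq umn abgkz xwf gsx
Hunk 4: at line 4 remove [umn,abgkz,xwf] add [myqit] -> 6 lines: npy glbab idhd mpq myqit gsx
Hunk 5: at line 1 remove [idhd,mpq] add [dtbk] -> 5 lines: npy glbab dtbk myqit gsx
Hunk 6: at line 1 remove [dtbk] add [oso] -> 5 lines: npy glbab oso myqit gsx
Final line count: 5

Answer: 5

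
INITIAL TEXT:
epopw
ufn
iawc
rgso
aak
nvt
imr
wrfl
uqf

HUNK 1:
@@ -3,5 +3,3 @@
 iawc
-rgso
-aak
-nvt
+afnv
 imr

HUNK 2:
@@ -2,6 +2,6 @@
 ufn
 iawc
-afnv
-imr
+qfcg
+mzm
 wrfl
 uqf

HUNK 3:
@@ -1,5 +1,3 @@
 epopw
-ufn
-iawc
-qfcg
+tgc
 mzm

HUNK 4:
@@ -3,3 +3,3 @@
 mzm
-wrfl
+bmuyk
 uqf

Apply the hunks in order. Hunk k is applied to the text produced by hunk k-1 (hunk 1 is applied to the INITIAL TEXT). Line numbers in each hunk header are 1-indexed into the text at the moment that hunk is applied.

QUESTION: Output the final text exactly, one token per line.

Hunk 1: at line 3 remove [rgso,aak,nvt] add [afnv] -> 7 lines: epopw ufn iawc afnv imr wrfl uqf
Hunk 2: at line 2 remove [afnv,imr] add [qfcg,mzm] -> 7 lines: epopw ufn iawc qfcg mzm wrfl uqf
Hunk 3: at line 1 remove [ufn,iawc,qfcg] add [tgc] -> 5 lines: epopw tgc mzm wrfl uqf
Hunk 4: at line 3 remove [wrfl] add [bmuyk] -> 5 lines: epopw tgc mzm bmuyk uqf

Answer: epopw
tgc
mzm
bmuyk
uqf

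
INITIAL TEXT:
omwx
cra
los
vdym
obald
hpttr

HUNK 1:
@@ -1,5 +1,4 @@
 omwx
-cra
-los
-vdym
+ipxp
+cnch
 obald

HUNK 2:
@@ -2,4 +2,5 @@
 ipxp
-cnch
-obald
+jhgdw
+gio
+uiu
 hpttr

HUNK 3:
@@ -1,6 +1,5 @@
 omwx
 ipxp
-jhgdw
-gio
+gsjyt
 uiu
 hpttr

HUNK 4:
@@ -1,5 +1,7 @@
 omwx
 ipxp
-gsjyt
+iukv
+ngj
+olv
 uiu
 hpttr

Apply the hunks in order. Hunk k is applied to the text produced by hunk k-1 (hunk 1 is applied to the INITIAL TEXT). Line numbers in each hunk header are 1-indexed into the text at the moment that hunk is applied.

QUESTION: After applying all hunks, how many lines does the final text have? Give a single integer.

Hunk 1: at line 1 remove [cra,los,vdym] add [ipxp,cnch] -> 5 lines: omwx ipxp cnch obald hpttr
Hunk 2: at line 2 remove [cnch,obald] add [jhgdw,gio,uiu] -> 6 lines: omwx ipxp jhgdw gio uiu hpttr
Hunk 3: at line 1 remove [jhgdw,gio] add [gsjyt] -> 5 lines: omwx ipxp gsjyt uiu hpttr
Hunk 4: at line 1 remove [gsjyt] add [iukv,ngj,olv] -> 7 lines: omwx ipxp iukv ngj olv uiu hpttr
Final line count: 7

Answer: 7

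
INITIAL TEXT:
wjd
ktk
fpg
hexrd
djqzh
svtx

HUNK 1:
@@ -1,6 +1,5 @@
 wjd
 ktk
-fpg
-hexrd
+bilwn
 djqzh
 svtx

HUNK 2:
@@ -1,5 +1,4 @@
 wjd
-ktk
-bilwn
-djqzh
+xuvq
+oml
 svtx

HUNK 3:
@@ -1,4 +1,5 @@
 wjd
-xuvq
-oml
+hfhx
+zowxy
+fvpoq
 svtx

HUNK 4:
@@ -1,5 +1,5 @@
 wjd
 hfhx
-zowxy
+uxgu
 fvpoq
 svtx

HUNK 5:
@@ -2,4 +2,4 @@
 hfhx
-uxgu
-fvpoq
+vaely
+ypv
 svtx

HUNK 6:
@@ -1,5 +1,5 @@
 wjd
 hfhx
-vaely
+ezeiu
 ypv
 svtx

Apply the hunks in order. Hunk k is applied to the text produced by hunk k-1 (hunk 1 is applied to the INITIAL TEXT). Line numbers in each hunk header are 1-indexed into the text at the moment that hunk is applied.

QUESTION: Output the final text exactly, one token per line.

Hunk 1: at line 1 remove [fpg,hexrd] add [bilwn] -> 5 lines: wjd ktk bilwn djqzh svtx
Hunk 2: at line 1 remove [ktk,bilwn,djqzh] add [xuvq,oml] -> 4 lines: wjd xuvq oml svtx
Hunk 3: at line 1 remove [xuvq,oml] add [hfhx,zowxy,fvpoq] -> 5 lines: wjd hfhx zowxy fvpoq svtx
Hunk 4: at line 1 remove [zowxy] add [uxgu] -> 5 lines: wjd hfhx uxgu fvpoq svtx
Hunk 5: at line 2 remove [uxgu,fvpoq] add [vaely,ypv] -> 5 lines: wjd hfhx vaely ypv svtx
Hunk 6: at line 1 remove [vaely] add [ezeiu] -> 5 lines: wjd hfhx ezeiu ypv svtx

Answer: wjd
hfhx
ezeiu
ypv
svtx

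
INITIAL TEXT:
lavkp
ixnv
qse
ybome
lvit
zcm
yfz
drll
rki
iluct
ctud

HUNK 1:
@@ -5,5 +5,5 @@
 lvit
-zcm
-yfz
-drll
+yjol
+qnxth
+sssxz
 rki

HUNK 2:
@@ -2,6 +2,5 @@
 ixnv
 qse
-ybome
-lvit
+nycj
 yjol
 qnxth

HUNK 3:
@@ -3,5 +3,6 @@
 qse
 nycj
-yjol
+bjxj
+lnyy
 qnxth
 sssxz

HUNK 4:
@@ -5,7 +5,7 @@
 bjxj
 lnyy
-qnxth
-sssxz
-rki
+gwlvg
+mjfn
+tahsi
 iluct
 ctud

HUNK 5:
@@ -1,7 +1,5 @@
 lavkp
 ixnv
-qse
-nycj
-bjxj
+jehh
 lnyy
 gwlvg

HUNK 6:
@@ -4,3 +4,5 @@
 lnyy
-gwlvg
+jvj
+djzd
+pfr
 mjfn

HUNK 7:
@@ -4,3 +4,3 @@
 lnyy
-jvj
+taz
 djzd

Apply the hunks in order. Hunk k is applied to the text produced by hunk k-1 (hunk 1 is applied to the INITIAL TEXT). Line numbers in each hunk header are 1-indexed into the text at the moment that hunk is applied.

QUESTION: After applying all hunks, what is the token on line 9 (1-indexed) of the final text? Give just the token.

Answer: tahsi

Derivation:
Hunk 1: at line 5 remove [zcm,yfz,drll] add [yjol,qnxth,sssxz] -> 11 lines: lavkp ixnv qse ybome lvit yjol qnxth sssxz rki iluct ctud
Hunk 2: at line 2 remove [ybome,lvit] add [nycj] -> 10 lines: lavkp ixnv qse nycj yjol qnxth sssxz rki iluct ctud
Hunk 3: at line 3 remove [yjol] add [bjxj,lnyy] -> 11 lines: lavkp ixnv qse nycj bjxj lnyy qnxth sssxz rki iluct ctud
Hunk 4: at line 5 remove [qnxth,sssxz,rki] add [gwlvg,mjfn,tahsi] -> 11 lines: lavkp ixnv qse nycj bjxj lnyy gwlvg mjfn tahsi iluct ctud
Hunk 5: at line 1 remove [qse,nycj,bjxj] add [jehh] -> 9 lines: lavkp ixnv jehh lnyy gwlvg mjfn tahsi iluct ctud
Hunk 6: at line 4 remove [gwlvg] add [jvj,djzd,pfr] -> 11 lines: lavkp ixnv jehh lnyy jvj djzd pfr mjfn tahsi iluct ctud
Hunk 7: at line 4 remove [jvj] add [taz] -> 11 lines: lavkp ixnv jehh lnyy taz djzd pfr mjfn tahsi iluct ctud
Final line 9: tahsi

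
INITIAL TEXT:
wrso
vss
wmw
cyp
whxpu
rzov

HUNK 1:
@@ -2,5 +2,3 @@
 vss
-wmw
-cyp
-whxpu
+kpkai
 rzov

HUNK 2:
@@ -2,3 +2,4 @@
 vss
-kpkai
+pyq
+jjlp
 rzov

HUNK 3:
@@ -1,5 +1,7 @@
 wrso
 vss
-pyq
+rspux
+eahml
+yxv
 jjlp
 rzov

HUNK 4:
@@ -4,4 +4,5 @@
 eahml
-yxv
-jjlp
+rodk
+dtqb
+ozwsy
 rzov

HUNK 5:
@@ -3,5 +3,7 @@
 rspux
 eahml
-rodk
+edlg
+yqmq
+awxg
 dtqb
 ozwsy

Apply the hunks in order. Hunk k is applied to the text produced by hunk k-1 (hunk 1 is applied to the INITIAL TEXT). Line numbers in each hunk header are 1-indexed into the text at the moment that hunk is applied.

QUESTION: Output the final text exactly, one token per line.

Hunk 1: at line 2 remove [wmw,cyp,whxpu] add [kpkai] -> 4 lines: wrso vss kpkai rzov
Hunk 2: at line 2 remove [kpkai] add [pyq,jjlp] -> 5 lines: wrso vss pyq jjlp rzov
Hunk 3: at line 1 remove [pyq] add [rspux,eahml,yxv] -> 7 lines: wrso vss rspux eahml yxv jjlp rzov
Hunk 4: at line 4 remove [yxv,jjlp] add [rodk,dtqb,ozwsy] -> 8 lines: wrso vss rspux eahml rodk dtqb ozwsy rzov
Hunk 5: at line 3 remove [rodk] add [edlg,yqmq,awxg] -> 10 lines: wrso vss rspux eahml edlg yqmq awxg dtqb ozwsy rzov

Answer: wrso
vss
rspux
eahml
edlg
yqmq
awxg
dtqb
ozwsy
rzov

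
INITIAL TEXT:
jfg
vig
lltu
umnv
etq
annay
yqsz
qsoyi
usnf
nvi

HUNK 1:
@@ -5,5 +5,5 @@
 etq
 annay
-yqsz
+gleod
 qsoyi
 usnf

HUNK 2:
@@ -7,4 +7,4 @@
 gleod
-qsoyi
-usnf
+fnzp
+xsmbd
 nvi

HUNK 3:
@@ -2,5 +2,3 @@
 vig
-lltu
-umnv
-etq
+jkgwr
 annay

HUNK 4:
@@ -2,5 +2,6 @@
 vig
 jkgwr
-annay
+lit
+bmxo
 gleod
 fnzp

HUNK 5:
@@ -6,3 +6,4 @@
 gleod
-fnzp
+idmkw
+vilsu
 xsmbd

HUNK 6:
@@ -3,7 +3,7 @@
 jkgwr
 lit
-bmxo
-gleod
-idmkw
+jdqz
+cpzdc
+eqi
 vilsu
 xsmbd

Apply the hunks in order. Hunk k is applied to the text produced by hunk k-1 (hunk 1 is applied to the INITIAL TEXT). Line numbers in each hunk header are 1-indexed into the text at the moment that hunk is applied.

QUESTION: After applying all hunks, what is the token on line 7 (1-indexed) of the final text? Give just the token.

Hunk 1: at line 5 remove [yqsz] add [gleod] -> 10 lines: jfg vig lltu umnv etq annay gleod qsoyi usnf nvi
Hunk 2: at line 7 remove [qsoyi,usnf] add [fnzp,xsmbd] -> 10 lines: jfg vig lltu umnv etq annay gleod fnzp xsmbd nvi
Hunk 3: at line 2 remove [lltu,umnv,etq] add [jkgwr] -> 8 lines: jfg vig jkgwr annay gleod fnzp xsmbd nvi
Hunk 4: at line 2 remove [annay] add [lit,bmxo] -> 9 lines: jfg vig jkgwr lit bmxo gleod fnzp xsmbd nvi
Hunk 5: at line 6 remove [fnzp] add [idmkw,vilsu] -> 10 lines: jfg vig jkgwr lit bmxo gleod idmkw vilsu xsmbd nvi
Hunk 6: at line 3 remove [bmxo,gleod,idmkw] add [jdqz,cpzdc,eqi] -> 10 lines: jfg vig jkgwr lit jdqz cpzdc eqi vilsu xsmbd nvi
Final line 7: eqi

Answer: eqi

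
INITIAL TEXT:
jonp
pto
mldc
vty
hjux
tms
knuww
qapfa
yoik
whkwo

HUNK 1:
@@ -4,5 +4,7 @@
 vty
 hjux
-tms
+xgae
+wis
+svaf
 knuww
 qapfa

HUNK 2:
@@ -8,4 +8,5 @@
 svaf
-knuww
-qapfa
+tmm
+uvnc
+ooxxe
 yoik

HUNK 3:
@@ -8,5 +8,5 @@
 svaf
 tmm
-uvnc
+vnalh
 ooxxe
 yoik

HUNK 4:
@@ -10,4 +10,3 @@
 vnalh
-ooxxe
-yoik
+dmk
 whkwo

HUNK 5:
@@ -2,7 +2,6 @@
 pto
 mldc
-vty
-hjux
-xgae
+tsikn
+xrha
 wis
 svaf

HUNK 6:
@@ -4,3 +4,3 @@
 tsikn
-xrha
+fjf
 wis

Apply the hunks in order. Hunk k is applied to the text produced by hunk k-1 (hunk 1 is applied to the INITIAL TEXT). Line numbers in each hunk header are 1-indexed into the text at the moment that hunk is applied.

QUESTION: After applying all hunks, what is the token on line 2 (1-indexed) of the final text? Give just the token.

Hunk 1: at line 4 remove [tms] add [xgae,wis,svaf] -> 12 lines: jonp pto mldc vty hjux xgae wis svaf knuww qapfa yoik whkwo
Hunk 2: at line 8 remove [knuww,qapfa] add [tmm,uvnc,ooxxe] -> 13 lines: jonp pto mldc vty hjux xgae wis svaf tmm uvnc ooxxe yoik whkwo
Hunk 3: at line 8 remove [uvnc] add [vnalh] -> 13 lines: jonp pto mldc vty hjux xgae wis svaf tmm vnalh ooxxe yoik whkwo
Hunk 4: at line 10 remove [ooxxe,yoik] add [dmk] -> 12 lines: jonp pto mldc vty hjux xgae wis svaf tmm vnalh dmk whkwo
Hunk 5: at line 2 remove [vty,hjux,xgae] add [tsikn,xrha] -> 11 lines: jonp pto mldc tsikn xrha wis svaf tmm vnalh dmk whkwo
Hunk 6: at line 4 remove [xrha] add [fjf] -> 11 lines: jonp pto mldc tsikn fjf wis svaf tmm vnalh dmk whkwo
Final line 2: pto

Answer: pto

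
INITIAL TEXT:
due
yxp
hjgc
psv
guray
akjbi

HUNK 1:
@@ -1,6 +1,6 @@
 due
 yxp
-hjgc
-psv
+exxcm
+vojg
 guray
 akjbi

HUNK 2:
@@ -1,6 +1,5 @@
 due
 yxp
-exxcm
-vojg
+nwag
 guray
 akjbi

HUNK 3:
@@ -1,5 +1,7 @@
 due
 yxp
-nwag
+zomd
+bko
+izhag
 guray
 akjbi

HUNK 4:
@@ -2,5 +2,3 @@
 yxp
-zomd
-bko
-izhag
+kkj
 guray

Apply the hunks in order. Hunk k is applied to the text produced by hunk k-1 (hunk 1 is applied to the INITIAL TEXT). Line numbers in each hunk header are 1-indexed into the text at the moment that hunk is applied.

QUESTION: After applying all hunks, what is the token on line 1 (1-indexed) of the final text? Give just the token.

Hunk 1: at line 1 remove [hjgc,psv] add [exxcm,vojg] -> 6 lines: due yxp exxcm vojg guray akjbi
Hunk 2: at line 1 remove [exxcm,vojg] add [nwag] -> 5 lines: due yxp nwag guray akjbi
Hunk 3: at line 1 remove [nwag] add [zomd,bko,izhag] -> 7 lines: due yxp zomd bko izhag guray akjbi
Hunk 4: at line 2 remove [zomd,bko,izhag] add [kkj] -> 5 lines: due yxp kkj guray akjbi
Final line 1: due

Answer: due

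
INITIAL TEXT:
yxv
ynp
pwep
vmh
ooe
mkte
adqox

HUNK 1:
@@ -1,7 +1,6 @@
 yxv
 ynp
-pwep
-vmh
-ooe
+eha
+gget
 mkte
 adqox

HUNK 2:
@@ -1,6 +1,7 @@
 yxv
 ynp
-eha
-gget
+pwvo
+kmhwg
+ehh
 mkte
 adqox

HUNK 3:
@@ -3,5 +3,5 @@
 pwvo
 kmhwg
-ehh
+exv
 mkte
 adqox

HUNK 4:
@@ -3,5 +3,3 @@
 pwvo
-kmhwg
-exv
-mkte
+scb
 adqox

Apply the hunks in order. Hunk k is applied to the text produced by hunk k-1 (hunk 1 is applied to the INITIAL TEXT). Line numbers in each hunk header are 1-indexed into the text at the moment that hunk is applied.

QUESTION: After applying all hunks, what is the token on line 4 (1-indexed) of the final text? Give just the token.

Answer: scb

Derivation:
Hunk 1: at line 1 remove [pwep,vmh,ooe] add [eha,gget] -> 6 lines: yxv ynp eha gget mkte adqox
Hunk 2: at line 1 remove [eha,gget] add [pwvo,kmhwg,ehh] -> 7 lines: yxv ynp pwvo kmhwg ehh mkte adqox
Hunk 3: at line 3 remove [ehh] add [exv] -> 7 lines: yxv ynp pwvo kmhwg exv mkte adqox
Hunk 4: at line 3 remove [kmhwg,exv,mkte] add [scb] -> 5 lines: yxv ynp pwvo scb adqox
Final line 4: scb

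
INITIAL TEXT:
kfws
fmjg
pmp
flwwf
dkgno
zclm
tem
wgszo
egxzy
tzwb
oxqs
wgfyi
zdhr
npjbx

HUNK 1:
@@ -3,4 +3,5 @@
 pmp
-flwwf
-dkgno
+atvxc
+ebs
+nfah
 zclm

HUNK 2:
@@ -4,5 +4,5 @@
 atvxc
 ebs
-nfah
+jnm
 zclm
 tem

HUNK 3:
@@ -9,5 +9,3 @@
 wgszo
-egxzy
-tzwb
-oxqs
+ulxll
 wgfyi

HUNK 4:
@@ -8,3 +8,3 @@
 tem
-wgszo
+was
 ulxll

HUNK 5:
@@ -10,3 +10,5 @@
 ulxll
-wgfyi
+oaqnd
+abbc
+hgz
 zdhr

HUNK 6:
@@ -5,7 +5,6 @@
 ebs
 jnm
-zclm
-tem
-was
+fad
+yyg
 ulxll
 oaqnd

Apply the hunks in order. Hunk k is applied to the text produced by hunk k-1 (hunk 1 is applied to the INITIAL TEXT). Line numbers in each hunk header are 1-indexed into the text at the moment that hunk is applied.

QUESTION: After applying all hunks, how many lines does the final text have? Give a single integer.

Answer: 14

Derivation:
Hunk 1: at line 3 remove [flwwf,dkgno] add [atvxc,ebs,nfah] -> 15 lines: kfws fmjg pmp atvxc ebs nfah zclm tem wgszo egxzy tzwb oxqs wgfyi zdhr npjbx
Hunk 2: at line 4 remove [nfah] add [jnm] -> 15 lines: kfws fmjg pmp atvxc ebs jnm zclm tem wgszo egxzy tzwb oxqs wgfyi zdhr npjbx
Hunk 3: at line 9 remove [egxzy,tzwb,oxqs] add [ulxll] -> 13 lines: kfws fmjg pmp atvxc ebs jnm zclm tem wgszo ulxll wgfyi zdhr npjbx
Hunk 4: at line 8 remove [wgszo] add [was] -> 13 lines: kfws fmjg pmp atvxc ebs jnm zclm tem was ulxll wgfyi zdhr npjbx
Hunk 5: at line 10 remove [wgfyi] add [oaqnd,abbc,hgz] -> 15 lines: kfws fmjg pmp atvxc ebs jnm zclm tem was ulxll oaqnd abbc hgz zdhr npjbx
Hunk 6: at line 5 remove [zclm,tem,was] add [fad,yyg] -> 14 lines: kfws fmjg pmp atvxc ebs jnm fad yyg ulxll oaqnd abbc hgz zdhr npjbx
Final line count: 14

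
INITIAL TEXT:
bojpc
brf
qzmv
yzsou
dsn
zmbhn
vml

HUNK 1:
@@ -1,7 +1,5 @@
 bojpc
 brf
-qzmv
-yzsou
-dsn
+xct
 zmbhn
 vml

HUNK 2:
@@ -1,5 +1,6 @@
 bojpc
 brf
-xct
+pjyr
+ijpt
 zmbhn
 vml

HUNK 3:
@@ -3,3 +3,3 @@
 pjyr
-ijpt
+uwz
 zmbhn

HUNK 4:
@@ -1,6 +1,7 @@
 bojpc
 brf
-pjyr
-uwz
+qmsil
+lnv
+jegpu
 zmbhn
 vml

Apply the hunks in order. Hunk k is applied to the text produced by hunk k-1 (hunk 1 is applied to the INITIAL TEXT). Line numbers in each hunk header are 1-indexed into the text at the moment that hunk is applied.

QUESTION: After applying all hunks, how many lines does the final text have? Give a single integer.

Hunk 1: at line 1 remove [qzmv,yzsou,dsn] add [xct] -> 5 lines: bojpc brf xct zmbhn vml
Hunk 2: at line 1 remove [xct] add [pjyr,ijpt] -> 6 lines: bojpc brf pjyr ijpt zmbhn vml
Hunk 3: at line 3 remove [ijpt] add [uwz] -> 6 lines: bojpc brf pjyr uwz zmbhn vml
Hunk 4: at line 1 remove [pjyr,uwz] add [qmsil,lnv,jegpu] -> 7 lines: bojpc brf qmsil lnv jegpu zmbhn vml
Final line count: 7

Answer: 7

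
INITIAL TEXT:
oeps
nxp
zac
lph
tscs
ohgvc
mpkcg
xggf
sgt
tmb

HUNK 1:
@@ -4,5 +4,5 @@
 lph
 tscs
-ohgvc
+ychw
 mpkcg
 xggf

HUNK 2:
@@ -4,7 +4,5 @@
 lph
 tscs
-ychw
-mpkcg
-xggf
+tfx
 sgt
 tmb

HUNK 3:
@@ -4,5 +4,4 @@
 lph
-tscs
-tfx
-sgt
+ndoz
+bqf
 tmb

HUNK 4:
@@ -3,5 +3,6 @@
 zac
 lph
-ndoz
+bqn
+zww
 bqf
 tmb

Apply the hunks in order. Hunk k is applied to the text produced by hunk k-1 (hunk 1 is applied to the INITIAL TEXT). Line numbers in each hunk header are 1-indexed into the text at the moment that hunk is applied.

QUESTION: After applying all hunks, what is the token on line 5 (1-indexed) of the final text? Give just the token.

Hunk 1: at line 4 remove [ohgvc] add [ychw] -> 10 lines: oeps nxp zac lph tscs ychw mpkcg xggf sgt tmb
Hunk 2: at line 4 remove [ychw,mpkcg,xggf] add [tfx] -> 8 lines: oeps nxp zac lph tscs tfx sgt tmb
Hunk 3: at line 4 remove [tscs,tfx,sgt] add [ndoz,bqf] -> 7 lines: oeps nxp zac lph ndoz bqf tmb
Hunk 4: at line 3 remove [ndoz] add [bqn,zww] -> 8 lines: oeps nxp zac lph bqn zww bqf tmb
Final line 5: bqn

Answer: bqn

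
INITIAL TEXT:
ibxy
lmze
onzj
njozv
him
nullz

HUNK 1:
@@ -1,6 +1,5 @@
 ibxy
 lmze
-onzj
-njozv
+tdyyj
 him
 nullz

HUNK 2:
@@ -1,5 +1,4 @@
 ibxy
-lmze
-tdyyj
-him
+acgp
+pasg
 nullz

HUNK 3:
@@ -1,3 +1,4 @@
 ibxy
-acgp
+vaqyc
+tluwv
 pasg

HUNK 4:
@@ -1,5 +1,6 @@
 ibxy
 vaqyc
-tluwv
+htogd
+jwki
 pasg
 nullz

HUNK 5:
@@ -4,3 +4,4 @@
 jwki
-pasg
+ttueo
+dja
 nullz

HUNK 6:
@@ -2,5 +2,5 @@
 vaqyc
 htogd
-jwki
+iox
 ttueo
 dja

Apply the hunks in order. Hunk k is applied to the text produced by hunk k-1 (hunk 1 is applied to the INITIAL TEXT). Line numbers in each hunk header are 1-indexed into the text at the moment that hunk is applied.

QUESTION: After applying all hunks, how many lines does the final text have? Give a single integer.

Hunk 1: at line 1 remove [onzj,njozv] add [tdyyj] -> 5 lines: ibxy lmze tdyyj him nullz
Hunk 2: at line 1 remove [lmze,tdyyj,him] add [acgp,pasg] -> 4 lines: ibxy acgp pasg nullz
Hunk 3: at line 1 remove [acgp] add [vaqyc,tluwv] -> 5 lines: ibxy vaqyc tluwv pasg nullz
Hunk 4: at line 1 remove [tluwv] add [htogd,jwki] -> 6 lines: ibxy vaqyc htogd jwki pasg nullz
Hunk 5: at line 4 remove [pasg] add [ttueo,dja] -> 7 lines: ibxy vaqyc htogd jwki ttueo dja nullz
Hunk 6: at line 2 remove [jwki] add [iox] -> 7 lines: ibxy vaqyc htogd iox ttueo dja nullz
Final line count: 7

Answer: 7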